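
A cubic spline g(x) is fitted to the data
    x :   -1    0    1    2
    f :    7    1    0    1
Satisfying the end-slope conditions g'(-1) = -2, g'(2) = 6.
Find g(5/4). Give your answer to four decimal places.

-0.1719

Write M_i for g''(x_i). With h_i = 1, 1, 1 and divided differences Δ_i = -6, -1, 1, the continuity of g' gives the tridiagonal system
  1·M_0 + 4·M_1 + 1·M_2 = 6(Δ_1 - Δ_0) = 30
  1·M_1 + 4·M_2 + 1·M_3 = 6(Δ_2 - Δ_1) = 12
Clamped end conditions give two more equations: 2h_0·M_0 + h_0·M_1 = 6(Δ_0 - g'(-1)) = -24 and h_2·M_2 + 2h_2·M_3 = 6(g'(2) - Δ_2) = 30.
Forward elimination and back-substitution give M_0 = -56/3, M_1 = 40/3, M_2 = -14/3, M_3 = 52/3.
On [1, 2], g(x) = 0 - 1/3·(x - 1) - 7/3·(x - 1)² + 11/3·(x - 1)³.
With (x - 1) = 1/4: g(5/4) = -11/64.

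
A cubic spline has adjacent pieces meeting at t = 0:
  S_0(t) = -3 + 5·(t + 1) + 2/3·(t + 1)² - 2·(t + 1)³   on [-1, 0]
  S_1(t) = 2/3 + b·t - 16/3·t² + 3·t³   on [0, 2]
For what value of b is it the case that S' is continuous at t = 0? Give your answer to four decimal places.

0.3333

S_0'(t) = 5 + 4/3·(t + 1) - 6·(t + 1)², so S_0'(0) = 1/3. On the right, S_1'(0) = b, so b = 1/3.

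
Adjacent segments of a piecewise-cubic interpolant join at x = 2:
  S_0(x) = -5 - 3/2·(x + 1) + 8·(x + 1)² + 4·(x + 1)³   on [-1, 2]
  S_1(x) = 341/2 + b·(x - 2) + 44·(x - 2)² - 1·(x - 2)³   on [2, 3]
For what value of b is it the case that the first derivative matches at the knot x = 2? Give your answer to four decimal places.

S_0'(x) = -3/2 + 16·(x + 1) + 12·(x + 1)², so S_0'(2) = 309/2. On the right, S_1'(2) = b, so b = 309/2.

154.5000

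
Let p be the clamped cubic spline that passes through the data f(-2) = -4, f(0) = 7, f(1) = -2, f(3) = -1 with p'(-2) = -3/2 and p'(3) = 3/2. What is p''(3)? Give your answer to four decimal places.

Let M_i = p''(x_i). Step sizes h_i = 2, 1, 2; slopes of the chords Δ_i = (y_(i+1) - y_i)/h_i = 11/2, -9, 1/2.
  2·M_0 + 6·M_1 + 1·M_2 = 6(Δ_1 - Δ_0) = -87
  1·M_1 + 6·M_2 + 2·M_3 = 6(Δ_2 - Δ_1) = 57
Clamped end conditions give two more equations: 2h_0·M_0 + h_0·M_1 = 6(Δ_0 - p'(-2)) = 42 and h_2·M_2 + 2h_2·M_3 = 6(p'(3) - Δ_2) = 6.
Hence M_0 = 183/8, M_1 = -99/4, M_2 = 63/4, M_3 = -51/8.

-6.3750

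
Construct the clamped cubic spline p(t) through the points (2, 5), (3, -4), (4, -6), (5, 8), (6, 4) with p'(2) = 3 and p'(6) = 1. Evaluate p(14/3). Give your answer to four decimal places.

4.4947

Write m_i for p''(x_i). With h_i = 1, 1, 1, 1 and divided differences Δ_i = -9, -2, 14, -4, the continuity of p' gives the tridiagonal system
  1·m_0 + 4·m_1 + 1·m_2 = 6(Δ_1 - Δ_0) = 42
  1·m_1 + 4·m_2 + 1·m_3 = 6(Δ_2 - Δ_1) = 96
  1·m_2 + 4·m_3 + 1·m_4 = 6(Δ_3 - Δ_2) = -108
Clamped end conditions give two more equations: 2h_0·m_0 + h_0·m_1 = 6(Δ_0 - p'(2)) = -72 and h_3·m_3 + 2h_3·m_4 = 6(p'(6) - Δ_3) = 30.
Hence m_0 = -1193/28, m_1 = 185/14, m_2 = 127/4, m_3 = -619/14, m_4 = 1039/28.
On [4, 5], p(t) = -6 + 151/14·(t - 4) + 127/8·(t - 4)² - 709/56·(t - 4)³.
With (t - 4) = 2/3: p(14/3) = 1699/378.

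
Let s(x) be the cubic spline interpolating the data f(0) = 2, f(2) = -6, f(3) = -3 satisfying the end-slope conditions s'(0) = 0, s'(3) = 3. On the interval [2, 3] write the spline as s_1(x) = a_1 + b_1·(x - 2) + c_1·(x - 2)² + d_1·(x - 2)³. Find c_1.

Write M_i for s''(x_i). With h_i = 2, 1 and divided differences Δ_i = -4, 3, the continuity of s' gives the tridiagonal system
  2·M_0 + 6·M_1 + 1·M_2 = 6(Δ_1 - Δ_0) = 42
Clamped end conditions give two more equations: 2h_0·M_0 + h_0·M_1 = 6(Δ_0 - s'(0)) = -24 and h_1·M_1 + 2h_1·M_2 = 6(s'(3) - Δ_1) = 0.
Solving the tridiagonal system: M_0 = -12, M_1 = 12, M_2 = -6.
On [2, 3], with s_1(x) = a_1 + b_1·(x - 2) + c_1·(x - 2)² + d_1·(x - 2)³: c_1 = M_1/2 = 6, d_1 = (M_2 - M_1)/(6h_1) = -3, b_1 = Δ_1 - h_1(2M_1 + M_2)/6 = 0.

6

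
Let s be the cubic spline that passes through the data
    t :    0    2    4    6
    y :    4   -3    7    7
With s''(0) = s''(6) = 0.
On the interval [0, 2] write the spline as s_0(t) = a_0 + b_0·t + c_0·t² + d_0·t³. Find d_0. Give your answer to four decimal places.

0.6500

Let M_i = s''(x_i). Step sizes h_i = 2, 2, 2; slopes of the chords Δ_i = (y_(i+1) - y_i)/h_i = -7/2, 5, 0.
  2·M_0 + 8·M_1 + 2·M_2 = 6(Δ_1 - Δ_0) = 51
  2·M_1 + 8·M_2 + 2·M_3 = 6(Δ_2 - Δ_1) = -30
Natural end conditions: M_0 = M_3 = 0.
Hence M_0 = 0, M_1 = 39/5, M_2 = -57/10, M_3 = 0.
On [0, 2], with s_0(t) = a_0 + b_0·t + c_0·t² + d_0·t³: c_0 = M_0/2 = 0, d_0 = (M_1 - M_0)/(6h_0) = 13/20, b_0 = Δ_0 - h_0(2M_0 + M_1)/6 = -61/10.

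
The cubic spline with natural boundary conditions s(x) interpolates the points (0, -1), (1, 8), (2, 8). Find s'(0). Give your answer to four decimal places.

Write m_i for s''(x_i). With h_i = 1, 1 and divided differences Δ_i = 9, 0, the continuity of s' gives the tridiagonal system
  1·m_0 + 4·m_1 + 1·m_2 = 6(Δ_1 - Δ_0) = -54
Natural end conditions: m_0 = m_2 = 0.
Hence m_0 = 0, m_1 = -27/2, m_2 = 0.
On [0, 1], s'(x) = b_0 + 2c_0·x + 3d_0·x² with b_0 = Δ_0 - h_0(2m_0 + m_1)/6 = 45/4, c_0 = m_0/2 = 0, d_0 = (m_1 - m_0)/(6h_0) = -9/4. So s'(0) = 45/4.

11.2500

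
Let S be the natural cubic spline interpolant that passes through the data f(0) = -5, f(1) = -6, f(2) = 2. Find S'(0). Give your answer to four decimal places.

-3.2500

Put m_i = S'' at the i-th knot. Here h = (1, 1) and Δ = (-1, 8), so the interior equations h_(i-1)·m_(i-1) + 2(h_(i-1)+h_i)·m_i + h_i·m_(i+1) = 6(Δ_i − Δ_(i-1)) read
  1·m_0 + 4·m_1 + 1·m_2 = 6(Δ_1 - Δ_0) = 54
Natural end conditions: m_0 = m_2 = 0.
Forward elimination and back-substitution give m_0 = 0, m_1 = 27/2, m_2 = 0.
On [0, 1], S'(x) = b_0 + 2c_0·x + 3d_0·x² with b_0 = Δ_0 - h_0(2m_0 + m_1)/6 = -13/4, c_0 = m_0/2 = 0, d_0 = (m_1 - m_0)/(6h_0) = 9/4. So S'(0) = -13/4.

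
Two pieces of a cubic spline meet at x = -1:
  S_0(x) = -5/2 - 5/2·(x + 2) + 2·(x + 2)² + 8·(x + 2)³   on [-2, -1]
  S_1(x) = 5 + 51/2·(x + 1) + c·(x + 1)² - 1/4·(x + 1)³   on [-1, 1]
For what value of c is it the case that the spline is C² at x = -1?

S_0''(x) = 4 + 48·(x + 2), so S_0''(-1) = 52. On the right, S_1''(-1) = 2c, so c = 26.

26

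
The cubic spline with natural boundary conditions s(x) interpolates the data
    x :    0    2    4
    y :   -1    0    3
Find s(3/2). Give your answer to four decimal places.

With M_i denoting the second derivative at x_i, h_i = 2, 2, and Δ_i = (y_(i+1) − y_i)/h_i = 1/2, 3/2:
  2·M_0 + 8·M_1 + 2·M_2 = 6(Δ_1 - Δ_0) = 6
Natural end conditions: M_0 = M_2 = 0.
Forward elimination and back-substitution give M_0 = 0, M_1 = 3/4, M_2 = 0.
On [0, 2], s(x) = -1 + 1/4·x + 0·x² + 1/16·x³.
With x = 3/2: s(3/2) = -53/128.

-0.4141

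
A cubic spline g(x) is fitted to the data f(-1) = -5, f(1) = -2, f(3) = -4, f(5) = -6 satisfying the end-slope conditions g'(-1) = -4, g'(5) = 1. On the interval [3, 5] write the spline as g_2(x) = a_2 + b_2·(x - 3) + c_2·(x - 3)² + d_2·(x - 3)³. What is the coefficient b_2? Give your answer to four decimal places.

-2.2333

Let m_i = g''(x_i). Step sizes h_i = 2, 2, 2; slopes of the chords Δ_i = (y_(i+1) - y_i)/h_i = 3/2, -1, -1.
  2·m_0 + 8·m_1 + 2·m_2 = 6(Δ_1 - Δ_0) = -15
  2·m_1 + 8·m_2 + 2·m_3 = 6(Δ_2 - Δ_1) = 0
Clamped end conditions give two more equations: 2h_0·m_0 + h_0·m_1 = 6(Δ_0 - g'(-1)) = 33 and h_2·m_2 + 2h_2·m_3 = 6(g'(5) - Δ_2) = 12.
Hence m_0 = 317/30, m_1 = -139/30, m_2 = 7/15, m_3 = 83/30.
On [3, 5], with g_2(x) = a_2 + b_2·(x - 3) + c_2·(x - 3)² + d_2·(x - 3)³: c_2 = m_2/2 = 7/30, d_2 = (m_3 - m_2)/(6h_2) = 23/120, b_2 = Δ_2 - h_2(2m_2 + m_3)/6 = -67/30.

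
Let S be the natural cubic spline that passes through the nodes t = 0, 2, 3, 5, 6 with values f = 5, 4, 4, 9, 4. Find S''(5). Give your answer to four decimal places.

-9.4032

Write M_i for S''(x_i). With h_i = 2, 1, 2, 1 and divided differences Δ_i = -1/2, 0, 5/2, -5, the continuity of S' gives the tridiagonal system
  2·M_0 + 6·M_1 + 1·M_2 = 6(Δ_1 - Δ_0) = 3
  1·M_1 + 6·M_2 + 2·M_3 = 6(Δ_2 - Δ_1) = 15
  2·M_2 + 6·M_3 + 1·M_4 = 6(Δ_3 - Δ_2) = -45
Natural end conditions: M_0 = M_4 = 0.
Solving the tridiagonal system: M_0 = 0, M_1 = -14/31, M_2 = 177/31, M_3 = -583/62, M_4 = 0.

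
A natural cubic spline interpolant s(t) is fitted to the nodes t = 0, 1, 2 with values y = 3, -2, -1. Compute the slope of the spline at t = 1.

With M_i denoting the second derivative at x_i, h_i = 1, 1, and Δ_i = (y_(i+1) − y_i)/h_i = -5, 1:
  1·M_0 + 4·M_1 + 1·M_2 = 6(Δ_1 - Δ_0) = 36
Natural end conditions: M_0 = M_2 = 0.
Hence M_0 = 0, M_1 = 9, M_2 = 0.
On [1, 2], s'(t) = b_1 + 2c_1·(t - 1) + 3d_1·(t - 1)² with b_1 = Δ_1 - h_1(2M_1 + M_2)/6 = -2, c_1 = M_1/2 = 9/2, d_1 = (M_2 - M_1)/(6h_1) = -3/2. So s'(1) = -2.

-2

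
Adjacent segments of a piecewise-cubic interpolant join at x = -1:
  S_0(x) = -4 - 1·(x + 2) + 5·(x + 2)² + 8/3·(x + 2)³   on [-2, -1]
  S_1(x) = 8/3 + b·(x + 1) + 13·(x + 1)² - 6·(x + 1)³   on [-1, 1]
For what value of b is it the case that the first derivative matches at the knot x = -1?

17

S_0'(x) = -1 + 10·(x + 2) + 8·(x + 2)², so S_0'(-1) = 17. On the right, S_1'(-1) = b, so b = 17.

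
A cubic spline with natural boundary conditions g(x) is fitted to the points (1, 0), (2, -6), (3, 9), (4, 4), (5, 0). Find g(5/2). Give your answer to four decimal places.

Write M_i for g''(x_i). With h_i = 1, 1, 1, 1 and divided differences Δ_i = -6, 15, -5, -4, the continuity of g' gives the tridiagonal system
  1·M_0 + 4·M_1 + 1·M_2 = 6(Δ_1 - Δ_0) = 126
  1·M_1 + 4·M_2 + 1·M_3 = 6(Δ_2 - Δ_1) = -120
  1·M_2 + 4·M_3 + 1·M_4 = 6(Δ_3 - Δ_2) = 6
Natural end conditions: M_0 = M_4 = 0.
Forward elimination and back-substitution give M_0 = 0, M_1 = 297/7, M_2 = -306/7, M_3 = 87/7, M_4 = 0.
On [2, 3], g(x) = -6 + 57/7·(x - 2) + 297/14·(x - 2)² - 201/14·(x - 2)³.
With (x - 2) = 1/2: g(5/2) = 177/112.

1.5804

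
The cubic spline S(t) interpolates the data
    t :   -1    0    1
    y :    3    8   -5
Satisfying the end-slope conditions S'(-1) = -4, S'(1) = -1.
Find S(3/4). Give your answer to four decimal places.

With M_i denoting the second derivative at x_i, h_i = 1, 1, and Δ_i = (y_(i+1) − y_i)/h_i = 5, -13:
  1·M_0 + 4·M_1 + 1·M_2 = 6(Δ_1 - Δ_0) = -108
Clamped end conditions give two more equations: 2h_0·M_0 + h_0·M_1 = 6(Δ_0 - S'(-1)) = 54 and h_1·M_1 + 2h_1·M_2 = 6(S'(1) - Δ_1) = 72.
Solving the tridiagonal system: M_0 = 111/2, M_1 = -57, M_2 = 129/2.
On [0, 1], S(t) = 8 - 19/4·t - 57/2·t² + 81/4·t³.
With t = 3/4: S(3/4) = -781/256.

-3.0508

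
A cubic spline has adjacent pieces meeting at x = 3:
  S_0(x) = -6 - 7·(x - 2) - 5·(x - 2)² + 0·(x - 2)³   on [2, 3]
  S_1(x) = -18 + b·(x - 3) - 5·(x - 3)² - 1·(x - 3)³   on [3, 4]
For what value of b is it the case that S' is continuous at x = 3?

-17

S_0'(x) = -7 - 10·(x - 2) + 0·(x - 2)², so S_0'(3) = -17. On the right, S_1'(3) = b, so b = -17.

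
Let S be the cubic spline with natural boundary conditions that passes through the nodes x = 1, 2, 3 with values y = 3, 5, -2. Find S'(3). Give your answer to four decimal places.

With M_i denoting the second derivative at x_i, h_i = 1, 1, and Δ_i = (y_(i+1) − y_i)/h_i = 2, -7:
  1·M_0 + 4·M_1 + 1·M_2 = 6(Δ_1 - Δ_0) = -54
Natural end conditions: M_0 = M_2 = 0.
Solving: M_0 = 0, M_1 = -27/2, M_2 = 0.
On [2, 3], S'(x) = b_1 + 2c_1·(x - 2) + 3d_1·(x - 2)² with b_1 = Δ_1 - h_1(2M_1 + M_2)/6 = -5/2, c_1 = M_1/2 = -27/4, d_1 = (M_2 - M_1)/(6h_1) = 9/4. So S'(3) = -37/4.

-9.2500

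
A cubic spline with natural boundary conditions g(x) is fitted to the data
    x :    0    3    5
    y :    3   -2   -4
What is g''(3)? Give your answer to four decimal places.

Put m_i = g'' at the i-th knot. Here h = (3, 2) and Δ = (-5/3, -1), so the interior equations h_(i-1)·m_(i-1) + 2(h_(i-1)+h_i)·m_i + h_i·m_(i+1) = 6(Δ_i − Δ_(i-1)) read
  3·m_0 + 10·m_1 + 2·m_2 = 6(Δ_1 - Δ_0) = 4
Natural end conditions: m_0 = m_2 = 0.
Hence m_0 = 0, m_1 = 2/5, m_2 = 0.

0.4000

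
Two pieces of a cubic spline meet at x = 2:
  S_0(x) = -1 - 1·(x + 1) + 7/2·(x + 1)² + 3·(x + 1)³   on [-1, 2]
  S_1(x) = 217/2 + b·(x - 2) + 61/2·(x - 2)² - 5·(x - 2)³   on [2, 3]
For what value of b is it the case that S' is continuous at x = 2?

S_0'(x) = -1 + 7·(x + 1) + 9·(x + 1)², so S_0'(2) = 101. On the right, S_1'(2) = b, so b = 101.

101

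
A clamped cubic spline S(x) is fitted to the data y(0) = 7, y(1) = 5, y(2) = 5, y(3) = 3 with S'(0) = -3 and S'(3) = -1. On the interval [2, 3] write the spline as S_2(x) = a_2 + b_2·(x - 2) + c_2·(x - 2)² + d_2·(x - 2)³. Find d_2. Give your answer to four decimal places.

1.8667

Let m_i = S''(x_i). Step sizes h_i = 1, 1, 1; slopes of the chords Δ_i = (y_(i+1) - y_i)/h_i = -2, 0, -2.
  1·m_0 + 4·m_1 + 1·m_2 = 6(Δ_1 - Δ_0) = 12
  1·m_1 + 4·m_2 + 1·m_3 = 6(Δ_2 - Δ_1) = -12
Clamped end conditions give two more equations: 2h_0·m_0 + h_0·m_1 = 6(Δ_0 - S'(0)) = 6 and h_2·m_2 + 2h_2·m_3 = 6(S'(3) - Δ_2) = 6.
Hence m_0 = 14/15, m_1 = 62/15, m_2 = -82/15, m_3 = 86/15.
On [2, 3], with S_2(x) = a_2 + b_2·(x - 2) + c_2·(x - 2)² + d_2·(x - 2)³: c_2 = m_2/2 = -41/15, d_2 = (m_3 - m_2)/(6h_2) = 28/15, b_2 = Δ_2 - h_2(2m_2 + m_3)/6 = -17/15.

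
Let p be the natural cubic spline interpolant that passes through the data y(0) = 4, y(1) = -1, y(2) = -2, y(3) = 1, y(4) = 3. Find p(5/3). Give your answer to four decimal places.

With σ_i denoting the second derivative at x_i, h_i = 1, 1, 1, 1, and Δ_i = (y_(i+1) − y_i)/h_i = -5, -1, 3, 2:
  1·σ_0 + 4·σ_1 + 1·σ_2 = 6(Δ_1 - Δ_0) = 24
  1·σ_1 + 4·σ_2 + 1·σ_3 = 6(Δ_2 - Δ_1) = 24
  1·σ_2 + 4·σ_3 + 1·σ_4 = 6(Δ_3 - Δ_2) = -6
Natural end conditions: σ_0 = σ_4 = 0.
Solving: σ_0 = 0, σ_1 = 129/28, σ_2 = 39/7, σ_3 = -81/28, σ_4 = 0.
On [1, 2], p(x) = -1 - 97/28·(x - 1) + 129/56·(x - 1)² + 9/56·(x - 1)³.
With (x - 1) = 2/3: p(5/3) = -47/21.

-2.2381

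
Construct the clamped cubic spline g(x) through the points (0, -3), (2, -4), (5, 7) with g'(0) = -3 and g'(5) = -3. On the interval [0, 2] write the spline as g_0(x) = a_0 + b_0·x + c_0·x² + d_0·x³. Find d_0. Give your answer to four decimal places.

Write M_i for g''(x_i). With h_i = 2, 3 and divided differences Δ_i = -1/2, 11/3, the continuity of g' gives the tridiagonal system
  2·M_0 + 10·M_1 + 3·M_2 = 6(Δ_1 - Δ_0) = 25
Clamped end conditions give two more equations: 2h_0·M_0 + h_0·M_1 = 6(Δ_0 - g'(0)) = 15 and h_1·M_1 + 2h_1·M_2 = 6(g'(5) - Δ_1) = -40.
Solving the tridiagonal system: M_0 = 5/4, M_1 = 5, M_2 = -55/6.
On [0, 2], with g_0(x) = a_0 + b_0·x + c_0·x² + d_0·x³: c_0 = M_0/2 = 5/8, d_0 = (M_1 - M_0)/(6h_0) = 5/16, b_0 = Δ_0 - h_0(2M_0 + M_1)/6 = -3.

0.3125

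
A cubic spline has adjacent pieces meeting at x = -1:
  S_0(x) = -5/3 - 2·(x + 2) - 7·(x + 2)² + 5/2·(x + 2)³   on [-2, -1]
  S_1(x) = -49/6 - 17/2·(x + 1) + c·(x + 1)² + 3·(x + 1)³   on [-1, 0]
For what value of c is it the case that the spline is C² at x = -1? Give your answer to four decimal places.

0.5000

S_0''(x) = -14 + 15·(x + 2), so S_0''(-1) = 1. On the right, S_1''(-1) = 2c, so c = 1/2.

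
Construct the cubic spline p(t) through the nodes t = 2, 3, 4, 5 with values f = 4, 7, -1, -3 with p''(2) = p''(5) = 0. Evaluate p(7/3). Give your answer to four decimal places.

5.9877

Write M_i for p''(x_i). With h_i = 1, 1, 1 and divided differences Δ_i = 3, -8, -2, the continuity of p' gives the tridiagonal system
  1·M_0 + 4·M_1 + 1·M_2 = 6(Δ_1 - Δ_0) = -66
  1·M_1 + 4·M_2 + 1·M_3 = 6(Δ_2 - Δ_1) = 36
Natural end conditions: M_0 = M_3 = 0.
Forward elimination and back-substitution give M_0 = 0, M_1 = -20, M_2 = 14, M_3 = 0.
On [2, 3], p(t) = 4 + 19/3·(t - 2) + 0·(t - 2)² - 10/3·(t - 2)³.
With (t - 2) = 1/3: p(7/3) = 485/81.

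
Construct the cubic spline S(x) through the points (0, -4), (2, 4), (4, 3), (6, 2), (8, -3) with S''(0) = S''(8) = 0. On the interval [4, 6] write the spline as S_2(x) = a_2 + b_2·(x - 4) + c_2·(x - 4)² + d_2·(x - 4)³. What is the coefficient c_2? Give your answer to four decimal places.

0.6964

Let M_i = S''(x_i). Step sizes h_i = 2, 2, 2, 2; slopes of the chords Δ_i = (y_(i+1) - y_i)/h_i = 4, -1/2, -1/2, -5/2.
  2·M_0 + 8·M_1 + 2·M_2 = 6(Δ_1 - Δ_0) = -27
  2·M_1 + 8·M_2 + 2·M_3 = 6(Δ_2 - Δ_1) = 0
  2·M_2 + 8·M_3 + 2·M_4 = 6(Δ_3 - Δ_2) = -12
Natural end conditions: M_0 = M_4 = 0.
Forward elimination and back-substitution give M_0 = 0, M_1 = -417/112, M_2 = 39/28, M_3 = -207/112, M_4 = 0.
On [4, 6], with S_2(x) = a_2 + b_2·(x - 4) + c_2·(x - 4)² + d_2·(x - 4)³: c_2 = M_2/2 = 39/56, d_2 = (M_3 - M_2)/(6h_2) = -121/448, b_2 = Δ_2 - h_2(2M_2 + M_3)/6 = -13/16.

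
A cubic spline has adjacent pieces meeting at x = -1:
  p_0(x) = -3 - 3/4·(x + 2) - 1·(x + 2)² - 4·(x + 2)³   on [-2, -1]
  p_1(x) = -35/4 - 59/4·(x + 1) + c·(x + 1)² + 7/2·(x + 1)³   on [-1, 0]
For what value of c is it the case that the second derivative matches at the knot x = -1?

p_0''(x) = -2 - 24·(x + 2), so p_0''(-1) = -26. On the right, p_1''(-1) = 2c, so c = -13.

-13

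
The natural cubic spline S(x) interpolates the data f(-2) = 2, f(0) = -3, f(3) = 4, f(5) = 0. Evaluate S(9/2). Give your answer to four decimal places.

With σ_i denoting the second derivative at x_i, h_i = 2, 3, 2, and Δ_i = (y_(i+1) − y_i)/h_i = -5/2, 7/3, -2:
  2·σ_0 + 10·σ_1 + 3·σ_2 = 6(Δ_1 - Δ_0) = 29
  3·σ_1 + 10·σ_2 + 2·σ_3 = 6(Δ_2 - Δ_1) = -26
Natural end conditions: σ_0 = σ_3 = 0.
Solving the tridiagonal system: σ_0 = 0, σ_1 = 368/91, σ_2 = -347/91, σ_3 = 0.
On [3, 5], S(x) = 4 + 148/273·(x - 3) - 347/182·(x - 3)² + 347/1092·(x - 3)³.
With (x - 3) = 3/2: S(9/2) = 4647/2912.

1.5958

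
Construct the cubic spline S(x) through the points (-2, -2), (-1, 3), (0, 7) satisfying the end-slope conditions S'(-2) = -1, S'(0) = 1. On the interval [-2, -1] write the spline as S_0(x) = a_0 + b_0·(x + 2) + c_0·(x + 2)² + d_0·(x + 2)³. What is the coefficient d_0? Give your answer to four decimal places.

-4.2500

Let m_i = S''(x_i). Step sizes h_i = 1, 1; slopes of the chords Δ_i = (y_(i+1) - y_i)/h_i = 5, 4.
  1·m_0 + 4·m_1 + 1·m_2 = 6(Δ_1 - Δ_0) = -6
Clamped end conditions give two more equations: 2h_0·m_0 + h_0·m_1 = 6(Δ_0 - S'(-2)) = 36 and h_1·m_1 + 2h_1·m_2 = 6(S'(0) - Δ_1) = -18.
Solving: m_0 = 41/2, m_1 = -5, m_2 = -13/2.
On [-2, -1], with S_0(x) = a_0 + b_0·(x + 2) + c_0·(x + 2)² + d_0·(x + 2)³: c_0 = m_0/2 = 41/4, d_0 = (m_1 - m_0)/(6h_0) = -17/4, b_0 = Δ_0 - h_0(2m_0 + m_1)/6 = -1.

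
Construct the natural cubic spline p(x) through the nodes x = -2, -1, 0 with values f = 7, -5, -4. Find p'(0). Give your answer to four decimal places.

With σ_i denoting the second derivative at x_i, h_i = 1, 1, and Δ_i = (y_(i+1) − y_i)/h_i = -12, 1:
  1·σ_0 + 4·σ_1 + 1·σ_2 = 6(Δ_1 - Δ_0) = 78
Natural end conditions: σ_0 = σ_2 = 0.
Solving: σ_0 = 0, σ_1 = 39/2, σ_2 = 0.
On [-1, 0], p'(x) = b_1 + 2c_1·(x + 1) + 3d_1·(x + 1)² with b_1 = Δ_1 - h_1(2σ_1 + σ_2)/6 = -11/2, c_1 = σ_1/2 = 39/4, d_1 = (σ_2 - σ_1)/(6h_1) = -13/4. So p'(0) = 17/4.

4.2500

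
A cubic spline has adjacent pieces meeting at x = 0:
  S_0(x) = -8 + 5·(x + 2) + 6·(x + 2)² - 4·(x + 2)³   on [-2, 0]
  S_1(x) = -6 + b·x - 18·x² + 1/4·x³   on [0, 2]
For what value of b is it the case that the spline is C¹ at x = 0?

S_0'(x) = 5 + 12·(x + 2) - 12·(x + 2)², so S_0'(0) = -19. On the right, S_1'(0) = b, so b = -19.

-19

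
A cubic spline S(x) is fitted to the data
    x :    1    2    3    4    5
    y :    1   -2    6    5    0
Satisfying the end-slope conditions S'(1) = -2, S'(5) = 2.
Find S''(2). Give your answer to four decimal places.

Write m_i for S''(x_i). With h_i = 1, 1, 1, 1 and divided differences Δ_i = -3, 8, -1, -5, the continuity of S' gives the tridiagonal system
  1·m_0 + 4·m_1 + 1·m_2 = 6(Δ_1 - Δ_0) = 66
  1·m_1 + 4·m_2 + 1·m_3 = 6(Δ_2 - Δ_1) = -54
  1·m_2 + 4·m_3 + 1·m_4 = 6(Δ_3 - Δ_2) = -24
Clamped end conditions give two more equations: 2h_0·m_0 + h_0·m_1 = 6(Δ_0 - S'(1)) = -6 and h_3·m_3 + 2h_3·m_4 = 6(S'(5) - Δ_3) = 42.
Forward elimination and back-substitution give m_0 = -431/28, m_1 = 347/14, m_2 = -71/4, m_3 = -109/14, m_4 = 697/28.

24.7857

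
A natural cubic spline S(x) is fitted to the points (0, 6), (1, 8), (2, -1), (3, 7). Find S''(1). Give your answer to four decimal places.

With M_i denoting the second derivative at x_i, h_i = 1, 1, 1, and Δ_i = (y_(i+1) − y_i)/h_i = 2, -9, 8:
  1·M_0 + 4·M_1 + 1·M_2 = 6(Δ_1 - Δ_0) = -66
  1·M_1 + 4·M_2 + 1·M_3 = 6(Δ_2 - Δ_1) = 102
Natural end conditions: M_0 = M_3 = 0.
Hence M_0 = 0, M_1 = -122/5, M_2 = 158/5, M_3 = 0.

-24.4000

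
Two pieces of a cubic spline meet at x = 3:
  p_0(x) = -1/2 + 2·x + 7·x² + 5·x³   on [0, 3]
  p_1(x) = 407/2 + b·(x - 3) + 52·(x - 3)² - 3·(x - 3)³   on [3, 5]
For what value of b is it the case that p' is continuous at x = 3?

p_0'(x) = 2 + 14·x + 15·x², so p_0'(3) = 179. On the right, p_1'(3) = b, so b = 179.

179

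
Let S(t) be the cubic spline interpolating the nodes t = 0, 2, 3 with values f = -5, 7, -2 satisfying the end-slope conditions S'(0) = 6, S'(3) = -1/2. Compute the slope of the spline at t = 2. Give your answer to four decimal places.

-6.8333

Write σ_i for S''(x_i). With h_i = 2, 1 and divided differences Δ_i = 6, -9, the continuity of S' gives the tridiagonal system
  2·σ_0 + 6·σ_1 + 1·σ_2 = 6(Δ_1 - Δ_0) = -90
Clamped end conditions give two more equations: 2h_0·σ_0 + h_0·σ_1 = 6(Δ_0 - S'(0)) = 0 and h_1·σ_1 + 2h_1·σ_2 = 6(S'(3) - Δ_1) = 51.
Solving the tridiagonal system: σ_0 = 77/6, σ_1 = -77/3, σ_2 = 115/3.
On [2, 3], S'(t) = b_1 + 2c_1·(t - 2) + 3d_1·(t - 2)² with b_1 = Δ_1 - h_1(2σ_1 + σ_2)/6 = -41/6, c_1 = σ_1/2 = -77/6, d_1 = (σ_2 - σ_1)/(6h_1) = 32/3. So S'(2) = -41/6.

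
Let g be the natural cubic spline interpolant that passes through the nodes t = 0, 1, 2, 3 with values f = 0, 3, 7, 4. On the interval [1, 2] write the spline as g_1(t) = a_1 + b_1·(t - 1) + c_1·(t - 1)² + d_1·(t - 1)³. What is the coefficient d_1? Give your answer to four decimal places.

Let m_i = g''(x_i). Step sizes h_i = 1, 1, 1; slopes of the chords Δ_i = (y_(i+1) - y_i)/h_i = 3, 4, -3.
  1·m_0 + 4·m_1 + 1·m_2 = 6(Δ_1 - Δ_0) = 6
  1·m_1 + 4·m_2 + 1·m_3 = 6(Δ_2 - Δ_1) = -42
Natural end conditions: m_0 = m_3 = 0.
Solving the tridiagonal system: m_0 = 0, m_1 = 22/5, m_2 = -58/5, m_3 = 0.
On [1, 2], with g_1(t) = a_1 + b_1·(t - 1) + c_1·(t - 1)² + d_1·(t - 1)³: c_1 = m_1/2 = 11/5, d_1 = (m_2 - m_1)/(6h_1) = -8/3, b_1 = Δ_1 - h_1(2m_1 + m_2)/6 = 67/15.

-2.6667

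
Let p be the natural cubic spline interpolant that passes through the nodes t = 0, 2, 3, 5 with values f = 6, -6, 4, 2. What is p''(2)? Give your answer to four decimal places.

With M_i denoting the second derivative at x_i, h_i = 2, 1, 2, and Δ_i = (y_(i+1) − y_i)/h_i = -6, 10, -1:
  2·M_0 + 6·M_1 + 1·M_2 = 6(Δ_1 - Δ_0) = 96
  1·M_1 + 6·M_2 + 2·M_3 = 6(Δ_2 - Δ_1) = -66
Natural end conditions: M_0 = M_3 = 0.
Solving the tridiagonal system: M_0 = 0, M_1 = 642/35, M_2 = -492/35, M_3 = 0.

18.3429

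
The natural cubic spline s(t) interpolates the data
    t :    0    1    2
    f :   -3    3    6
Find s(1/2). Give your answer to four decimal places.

Let m_i = s''(x_i). Step sizes h_i = 1, 1; slopes of the chords Δ_i = (y_(i+1) - y_i)/h_i = 6, 3.
  1·m_0 + 4·m_1 + 1·m_2 = 6(Δ_1 - Δ_0) = -18
Natural end conditions: m_0 = m_2 = 0.
Solving the tridiagonal system: m_0 = 0, m_1 = -9/2, m_2 = 0.
On [0, 1], s(t) = -3 + 27/4·t + 0·t² - 3/4·t³.
With t = 1/2: s(1/2) = 9/32.

0.2813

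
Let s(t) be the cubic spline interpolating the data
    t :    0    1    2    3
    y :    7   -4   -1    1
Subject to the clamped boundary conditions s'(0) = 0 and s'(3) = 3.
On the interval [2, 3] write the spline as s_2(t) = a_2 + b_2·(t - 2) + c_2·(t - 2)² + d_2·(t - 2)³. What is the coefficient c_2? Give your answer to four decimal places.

With M_i denoting the second derivative at x_i, h_i = 1, 1, 1, and Δ_i = (y_(i+1) − y_i)/h_i = -11, 3, 2:
  1·M_0 + 4·M_1 + 1·M_2 = 6(Δ_1 - Δ_0) = 84
  1·M_1 + 4·M_2 + 1·M_3 = 6(Δ_2 - Δ_1) = -6
Clamped end conditions give two more equations: 2h_0·M_0 + h_0·M_1 = 6(Δ_0 - s'(0)) = -66 and h_2·M_2 + 2h_2·M_3 = 6(s'(3) - Δ_2) = 6.
Solving the tridiagonal system: M_0 = -258/5, M_1 = 186/5, M_2 = -66/5, M_3 = 48/5.
On [2, 3], with s_2(t) = a_2 + b_2·(t - 2) + c_2·(t - 2)² + d_2·(t - 2)³: c_2 = M_2/2 = -33/5, d_2 = (M_3 - M_2)/(6h_2) = 19/5, b_2 = Δ_2 - h_2(2M_2 + M_3)/6 = 24/5.

-6.6000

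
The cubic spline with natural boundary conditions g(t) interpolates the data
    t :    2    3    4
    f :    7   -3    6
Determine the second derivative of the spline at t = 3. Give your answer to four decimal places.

28.5000

With M_i denoting the second derivative at x_i, h_i = 1, 1, and Δ_i = (y_(i+1) − y_i)/h_i = -10, 9:
  1·M_0 + 4·M_1 + 1·M_2 = 6(Δ_1 - Δ_0) = 114
Natural end conditions: M_0 = M_2 = 0.
Solving: M_0 = 0, M_1 = 57/2, M_2 = 0.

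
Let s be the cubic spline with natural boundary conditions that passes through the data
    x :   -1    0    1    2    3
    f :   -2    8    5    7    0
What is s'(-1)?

14

Let M_i = s''(x_i). Step sizes h_i = 1, 1, 1, 1; slopes of the chords Δ_i = (y_(i+1) - y_i)/h_i = 10, -3, 2, -7.
  1·M_0 + 4·M_1 + 1·M_2 = 6(Δ_1 - Δ_0) = -78
  1·M_1 + 4·M_2 + 1·M_3 = 6(Δ_2 - Δ_1) = 30
  1·M_2 + 4·M_3 + 1·M_4 = 6(Δ_3 - Δ_2) = -54
Natural end conditions: M_0 = M_4 = 0.
Forward elimination and back-substitution give M_0 = 0, M_1 = -24, M_2 = 18, M_3 = -18, M_4 = 0.
On [-1, 0], s'(x) = b_0 + 2c_0·(x + 1) + 3d_0·(x + 1)² with b_0 = Δ_0 - h_0(2M_0 + M_1)/6 = 14, c_0 = M_0/2 = 0, d_0 = (M_1 - M_0)/(6h_0) = -4. So s'(-1) = 14.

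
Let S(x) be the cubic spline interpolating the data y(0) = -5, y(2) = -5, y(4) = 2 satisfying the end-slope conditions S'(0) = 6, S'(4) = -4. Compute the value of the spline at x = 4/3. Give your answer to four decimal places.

Let σ_i = S''(x_i). Step sizes h_i = 2, 2; slopes of the chords Δ_i = (y_(i+1) - y_i)/h_i = 0, 7/2.
  2·σ_0 + 8·σ_1 + 2·σ_2 = 6(Δ_1 - Δ_0) = 21
Clamped end conditions give two more equations: 2h_0·σ_0 + h_0·σ_1 = 6(Δ_0 - S'(0)) = -36 and h_1·σ_1 + 2h_1·σ_2 = 6(S'(4) - Δ_1) = -45.
Solving: σ_0 = -113/8, σ_1 = 41/4, σ_2 = -131/8.
On [0, 2], S(x) = -5 + 6·x - 113/16·x² + 65/32·x³.
With x = 4/3: S(4/3) = -128/27.

-4.7407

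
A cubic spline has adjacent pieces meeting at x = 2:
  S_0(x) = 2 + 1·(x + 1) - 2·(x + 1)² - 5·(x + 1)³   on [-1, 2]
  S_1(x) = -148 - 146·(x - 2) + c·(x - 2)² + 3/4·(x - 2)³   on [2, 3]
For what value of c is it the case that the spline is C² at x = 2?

S_0''(x) = -4 - 30·(x + 1), so S_0''(2) = -94. On the right, S_1''(2) = 2c, so c = -47.

-47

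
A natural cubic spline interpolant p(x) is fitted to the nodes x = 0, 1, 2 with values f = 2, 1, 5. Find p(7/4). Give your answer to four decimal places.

3.7070

Put M_i = p'' at the i-th knot. Here h = (1, 1) and Δ = (-1, 4), so the interior equations h_(i-1)·M_(i-1) + 2(h_(i-1)+h_i)·M_i + h_i·M_(i+1) = 6(Δ_i − Δ_(i-1)) read
  1·M_0 + 4·M_1 + 1·M_2 = 6(Δ_1 - Δ_0) = 30
Natural end conditions: M_0 = M_2 = 0.
Solving the tridiagonal system: M_0 = 0, M_1 = 15/2, M_2 = 0.
On [1, 2], p(x) = 1 + 3/2·(x - 1) + 15/4·(x - 1)² - 5/4·(x - 1)³.
With (x - 1) = 3/4: p(7/4) = 949/256.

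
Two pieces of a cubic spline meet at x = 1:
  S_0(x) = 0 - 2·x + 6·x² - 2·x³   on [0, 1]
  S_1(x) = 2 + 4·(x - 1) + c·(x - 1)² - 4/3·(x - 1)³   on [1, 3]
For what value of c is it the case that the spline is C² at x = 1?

0

S_0''(x) = 12 - 12·x, so S_0''(1) = 0. On the right, S_1''(1) = 2c, so c = 0.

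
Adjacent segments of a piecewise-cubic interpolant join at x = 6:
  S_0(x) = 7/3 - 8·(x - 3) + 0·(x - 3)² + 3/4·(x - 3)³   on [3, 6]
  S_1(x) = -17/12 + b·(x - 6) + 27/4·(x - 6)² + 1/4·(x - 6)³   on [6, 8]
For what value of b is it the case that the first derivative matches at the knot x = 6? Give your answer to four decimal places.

12.2500

S_0'(x) = -8 + 0·(x - 3) + 9/4·(x - 3)², so S_0'(6) = 49/4. On the right, S_1'(6) = b, so b = 49/4.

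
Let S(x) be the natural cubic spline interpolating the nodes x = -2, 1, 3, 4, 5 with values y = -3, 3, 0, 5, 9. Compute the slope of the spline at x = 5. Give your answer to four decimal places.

3.4019

Let σ_i = S''(x_i). Step sizes h_i = 3, 2, 1, 1; slopes of the chords Δ_i = (y_(i+1) - y_i)/h_i = 2, -3/2, 5, 4.
  3·σ_0 + 10·σ_1 + 2·σ_2 = 6(Δ_1 - Δ_0) = -21
  2·σ_1 + 6·σ_2 + 1·σ_3 = 6(Δ_2 - Δ_1) = 39
  1·σ_2 + 4·σ_3 + 1·σ_4 = 6(Δ_3 - Δ_2) = -6
Natural end conditions: σ_0 = σ_4 = 0.
Solving the tridiagonal system: σ_0 = 0, σ_1 = -807/214, σ_2 = 894/107, σ_3 = -384/107, σ_4 = 0.
On [4, 5], S'(x) = b_3 + 2c_3·(x - 4) + 3d_3·(x - 4)² with b_3 = Δ_3 - h_3(2σ_3 + σ_4)/6 = 556/107, c_3 = σ_3/2 = -192/107, d_3 = (σ_4 - σ_3)/(6h_3) = 64/107. So S'(5) = 364/107.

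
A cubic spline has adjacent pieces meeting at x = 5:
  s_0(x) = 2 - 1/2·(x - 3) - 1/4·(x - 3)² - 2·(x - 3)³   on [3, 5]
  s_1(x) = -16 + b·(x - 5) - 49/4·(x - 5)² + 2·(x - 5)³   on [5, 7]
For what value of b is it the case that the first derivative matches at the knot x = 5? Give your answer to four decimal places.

-25.5000

s_0'(x) = -1/2 - 1/2·(x - 3) - 6·(x - 3)², so s_0'(5) = -51/2. On the right, s_1'(5) = b, so b = -51/2.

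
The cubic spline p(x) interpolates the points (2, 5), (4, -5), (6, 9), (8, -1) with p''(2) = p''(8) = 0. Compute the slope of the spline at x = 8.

-9

Put m_i = p'' at the i-th knot. Here h = (2, 2, 2) and Δ = (-5, 7, -5), so the interior equations h_(i-1)·m_(i-1) + 2(h_(i-1)+h_i)·m_i + h_i·m_(i+1) = 6(Δ_i − Δ_(i-1)) read
  2·m_0 + 8·m_1 + 2·m_2 = 6(Δ_1 - Δ_0) = 72
  2·m_1 + 8·m_2 + 2·m_3 = 6(Δ_2 - Δ_1) = -72
Natural end conditions: m_0 = m_3 = 0.
Solving the tridiagonal system: m_0 = 0, m_1 = 12, m_2 = -12, m_3 = 0.
On [6, 8], p'(x) = b_2 + 2c_2·(x - 6) + 3d_2·(x - 6)² with b_2 = Δ_2 - h_2(2m_2 + m_3)/6 = 3, c_2 = m_2/2 = -6, d_2 = (m_3 - m_2)/(6h_2) = 1. So p'(8) = -9.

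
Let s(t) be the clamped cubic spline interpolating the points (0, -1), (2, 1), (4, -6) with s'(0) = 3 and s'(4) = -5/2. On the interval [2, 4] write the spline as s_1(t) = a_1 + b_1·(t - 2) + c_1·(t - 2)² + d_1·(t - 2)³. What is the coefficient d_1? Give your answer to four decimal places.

With σ_i denoting the second derivative at x_i, h_i = 2, 2, and Δ_i = (y_(i+1) − y_i)/h_i = 1, -7/2:
  2·σ_0 + 8·σ_1 + 2·σ_2 = 6(Δ_1 - Δ_0) = -27
Clamped end conditions give two more equations: 2h_0·σ_0 + h_0·σ_1 = 6(Δ_0 - s'(0)) = -12 and h_1·σ_1 + 2h_1·σ_2 = 6(s'(4) - Δ_1) = 6.
Solving the tridiagonal system: σ_0 = -1, σ_1 = -4, σ_2 = 7/2.
On [2, 4], with s_1(t) = a_1 + b_1·(t - 2) + c_1·(t - 2)² + d_1·(t - 2)³: c_1 = σ_1/2 = -2, d_1 = (σ_2 - σ_1)/(6h_1) = 5/8, b_1 = Δ_1 - h_1(2σ_1 + σ_2)/6 = -2.

0.6250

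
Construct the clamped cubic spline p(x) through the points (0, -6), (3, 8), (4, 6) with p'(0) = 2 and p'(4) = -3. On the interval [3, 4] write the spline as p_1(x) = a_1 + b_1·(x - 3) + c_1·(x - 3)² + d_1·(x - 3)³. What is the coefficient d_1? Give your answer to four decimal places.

1.3750

With M_i denoting the second derivative at x_i, h_i = 3, 1, and Δ_i = (y_(i+1) − y_i)/h_i = 14/3, -2:
  3·M_0 + 8·M_1 + 1·M_2 = 6(Δ_1 - Δ_0) = -40
Clamped end conditions give two more equations: 2h_0·M_0 + h_0·M_1 = 6(Δ_0 - p'(0)) = 16 and h_1·M_1 + 2h_1·M_2 = 6(p'(4) - Δ_1) = -6.
Forward elimination and back-substitution give M_0 = 77/12, M_1 = -15/2, M_2 = 3/4.
On [3, 4], with p_1(x) = a_1 + b_1·(x - 3) + c_1·(x - 3)² + d_1·(x - 3)³: c_1 = M_1/2 = -15/4, d_1 = (M_2 - M_1)/(6h_1) = 11/8, b_1 = Δ_1 - h_1(2M_1 + M_2)/6 = 3/8.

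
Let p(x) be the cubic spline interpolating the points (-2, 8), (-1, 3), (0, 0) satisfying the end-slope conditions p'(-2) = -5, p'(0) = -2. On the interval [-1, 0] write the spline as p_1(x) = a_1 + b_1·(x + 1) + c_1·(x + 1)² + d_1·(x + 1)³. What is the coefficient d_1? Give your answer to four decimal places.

Write m_i for p''(x_i). With h_i = 1, 1 and divided differences Δ_i = -5, -3, the continuity of p' gives the tridiagonal system
  1·m_0 + 4·m_1 + 1·m_2 = 6(Δ_1 - Δ_0) = 12
Clamped end conditions give two more equations: 2h_0·m_0 + h_0·m_1 = 6(Δ_0 - p'(-2)) = 0 and h_1·m_1 + 2h_1·m_2 = 6(p'(0) - Δ_1) = 6.
Hence m_0 = -3/2, m_1 = 3, m_2 = 3/2.
On [-1, 0], with p_1(x) = a_1 + b_1·(x + 1) + c_1·(x + 1)² + d_1·(x + 1)³: c_1 = m_1/2 = 3/2, d_1 = (m_2 - m_1)/(6h_1) = -1/4, b_1 = Δ_1 - h_1(2m_1 + m_2)/6 = -17/4.

-0.2500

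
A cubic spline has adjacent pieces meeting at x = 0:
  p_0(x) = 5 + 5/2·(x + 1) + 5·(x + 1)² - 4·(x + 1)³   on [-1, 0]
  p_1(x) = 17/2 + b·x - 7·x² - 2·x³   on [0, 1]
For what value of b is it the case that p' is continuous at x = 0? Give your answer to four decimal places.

p_0'(x) = 5/2 + 10·(x + 1) - 12·(x + 1)², so p_0'(0) = 1/2. On the right, p_1'(0) = b, so b = 1/2.

0.5000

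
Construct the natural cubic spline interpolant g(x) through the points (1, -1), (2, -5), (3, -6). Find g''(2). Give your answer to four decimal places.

Put σ_i = g'' at the i-th knot. Here h = (1, 1) and Δ = (-4, -1), so the interior equations h_(i-1)·σ_(i-1) + 2(h_(i-1)+h_i)·σ_i + h_i·σ_(i+1) = 6(Δ_i − Δ_(i-1)) read
  1·σ_0 + 4·σ_1 + 1·σ_2 = 6(Δ_1 - Δ_0) = 18
Natural end conditions: σ_0 = σ_2 = 0.
Solving the tridiagonal system: σ_0 = 0, σ_1 = 9/2, σ_2 = 0.

4.5000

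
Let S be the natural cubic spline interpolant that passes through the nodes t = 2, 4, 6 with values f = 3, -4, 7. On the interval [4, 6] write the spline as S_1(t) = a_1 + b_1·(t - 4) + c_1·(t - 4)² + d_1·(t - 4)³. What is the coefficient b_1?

1

Put m_i = S'' at the i-th knot. Here h = (2, 2) and Δ = (-7/2, 11/2), so the interior equations h_(i-1)·m_(i-1) + 2(h_(i-1)+h_i)·m_i + h_i·m_(i+1) = 6(Δ_i − Δ_(i-1)) read
  2·m_0 + 8·m_1 + 2·m_2 = 6(Δ_1 - Δ_0) = 54
Natural end conditions: m_0 = m_2 = 0.
Forward elimination and back-substitution give m_0 = 0, m_1 = 27/4, m_2 = 0.
On [4, 6], with S_1(t) = a_1 + b_1·(t - 4) + c_1·(t - 4)² + d_1·(t - 4)³: c_1 = m_1/2 = 27/8, d_1 = (m_2 - m_1)/(6h_1) = -9/16, b_1 = Δ_1 - h_1(2m_1 + m_2)/6 = 1.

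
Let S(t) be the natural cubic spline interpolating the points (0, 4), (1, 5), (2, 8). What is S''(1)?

3

Write m_i for S''(x_i). With h_i = 1, 1 and divided differences Δ_i = 1, 3, the continuity of S' gives the tridiagonal system
  1·m_0 + 4·m_1 + 1·m_2 = 6(Δ_1 - Δ_0) = 12
Natural end conditions: m_0 = m_2 = 0.
Solving the tridiagonal system: m_0 = 0, m_1 = 3, m_2 = 0.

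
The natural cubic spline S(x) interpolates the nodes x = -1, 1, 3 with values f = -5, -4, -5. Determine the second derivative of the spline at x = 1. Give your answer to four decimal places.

Let σ_i = S''(x_i). Step sizes h_i = 2, 2; slopes of the chords Δ_i = (y_(i+1) - y_i)/h_i = 1/2, -1/2.
  2·σ_0 + 8·σ_1 + 2·σ_2 = 6(Δ_1 - Δ_0) = -6
Natural end conditions: σ_0 = σ_2 = 0.
Hence σ_0 = 0, σ_1 = -3/4, σ_2 = 0.

-0.7500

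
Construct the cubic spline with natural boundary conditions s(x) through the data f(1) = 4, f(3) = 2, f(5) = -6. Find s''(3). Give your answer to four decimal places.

-2.2500

Let M_i = s''(x_i). Step sizes h_i = 2, 2; slopes of the chords Δ_i = (y_(i+1) - y_i)/h_i = -1, -4.
  2·M_0 + 8·M_1 + 2·M_2 = 6(Δ_1 - Δ_0) = -18
Natural end conditions: M_0 = M_2 = 0.
Forward elimination and back-substitution give M_0 = 0, M_1 = -9/4, M_2 = 0.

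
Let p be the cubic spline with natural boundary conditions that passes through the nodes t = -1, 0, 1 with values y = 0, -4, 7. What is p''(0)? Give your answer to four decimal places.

Let M_i = p''(x_i). Step sizes h_i = 1, 1; slopes of the chords Δ_i = (y_(i+1) - y_i)/h_i = -4, 11.
  1·M_0 + 4·M_1 + 1·M_2 = 6(Δ_1 - Δ_0) = 90
Natural end conditions: M_0 = M_2 = 0.
Solving the tridiagonal system: M_0 = 0, M_1 = 45/2, M_2 = 0.

22.5000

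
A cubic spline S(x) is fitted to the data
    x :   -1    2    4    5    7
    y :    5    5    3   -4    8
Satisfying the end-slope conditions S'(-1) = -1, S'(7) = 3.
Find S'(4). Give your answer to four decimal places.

-7.0132

Put M_i = S'' at the i-th knot. Here h = (3, 2, 1, 2) and Δ = (0, -1, -7, 6), so the interior equations h_(i-1)·M_(i-1) + 2(h_(i-1)+h_i)·M_i + h_i·M_(i+1) = 6(Δ_i − Δ_(i-1)) read
  3·M_0 + 10·M_1 + 2·M_2 = 6(Δ_1 - Δ_0) = -6
  2·M_1 + 6·M_2 + 1·M_3 = 6(Δ_2 - Δ_1) = -36
  1·M_2 + 6·M_3 + 2·M_4 = 6(Δ_3 - Δ_2) = 78
Clamped end conditions give two more equations: 2h_0·M_0 + h_0·M_1 = 6(Δ_0 - S'(-1)) = 6 and h_3·M_3 + 2h_3·M_4 = 6(S'(7) - Δ_3) = -18.
Hence M_0 = 60/151, M_1 = 182/151, M_2 = -1453/151, M_3 = 2918/151, M_4 = -4277/302.
On [4, 5], S'(x) = b_2 + 2c_2·(x - 4) + 3d_2·(x - 4)² with b_2 = Δ_2 - h_2(2M_2 + M_3)/6 = -1059/151, c_2 = M_2/2 = -1453/302, d_2 = (M_3 - M_2)/(6h_2) = 1457/302. So S'(4) = -1059/151.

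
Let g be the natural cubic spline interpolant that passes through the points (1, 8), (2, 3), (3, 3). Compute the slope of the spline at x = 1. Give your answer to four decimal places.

Write σ_i for g''(x_i). With h_i = 1, 1 and divided differences Δ_i = -5, 0, the continuity of g' gives the tridiagonal system
  1·σ_0 + 4·σ_1 + 1·σ_2 = 6(Δ_1 - Δ_0) = 30
Natural end conditions: σ_0 = σ_2 = 0.
Forward elimination and back-substitution give σ_0 = 0, σ_1 = 15/2, σ_2 = 0.
On [1, 2], g'(x) = b_0 + 2c_0·(x - 1) + 3d_0·(x - 1)² with b_0 = Δ_0 - h_0(2σ_0 + σ_1)/6 = -25/4, c_0 = σ_0/2 = 0, d_0 = (σ_1 - σ_0)/(6h_0) = 5/4. So g'(1) = -25/4.

-6.2500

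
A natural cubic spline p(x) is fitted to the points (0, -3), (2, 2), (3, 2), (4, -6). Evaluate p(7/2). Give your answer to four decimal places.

Let M_i = p''(x_i). Step sizes h_i = 2, 1, 1; slopes of the chords Δ_i = (y_(i+1) - y_i)/h_i = 5/2, 0, -8.
  2·M_0 + 6·M_1 + 1·M_2 = 6(Δ_1 - Δ_0) = -15
  1·M_1 + 4·M_2 + 1·M_3 = 6(Δ_2 - Δ_1) = -48
Natural end conditions: M_0 = M_3 = 0.
Forward elimination and back-substitution give M_0 = 0, M_1 = -12/23, M_2 = -273/23, M_3 = 0.
On [3, 4], p(x) = 2 - 93/23·(x - 3) - 273/46·(x - 3)² + 91/46·(x - 3)³.
With (x - 3) = 1/2: p(7/2) = -463/368.

-1.2582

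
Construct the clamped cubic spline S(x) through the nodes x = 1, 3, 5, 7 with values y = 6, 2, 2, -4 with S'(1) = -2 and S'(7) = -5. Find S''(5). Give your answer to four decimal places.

-2.4000

Put σ_i = S'' at the i-th knot. Here h = (2, 2, 2) and Δ = (-2, 0, -3), so the interior equations h_(i-1)·σ_(i-1) + 2(h_(i-1)+h_i)·σ_i + h_i·σ_(i+1) = 6(Δ_i − Δ_(i-1)) read
  2·σ_0 + 8·σ_1 + 2·σ_2 = 6(Δ_1 - Δ_0) = 12
  2·σ_1 + 8·σ_2 + 2·σ_3 = 6(Δ_2 - Δ_1) = -18
Clamped end conditions give two more equations: 2h_0·σ_0 + h_0·σ_1 = 6(Δ_0 - S'(1)) = 0 and h_2·σ_2 + 2h_2·σ_3 = 6(S'(7) - Δ_2) = -12.
Solving: σ_0 = -6/5, σ_1 = 12/5, σ_2 = -12/5, σ_3 = -9/5.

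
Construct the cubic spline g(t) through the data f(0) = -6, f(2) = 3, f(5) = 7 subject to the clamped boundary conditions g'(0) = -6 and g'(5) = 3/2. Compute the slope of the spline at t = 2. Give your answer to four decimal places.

With σ_i denoting the second derivative at x_i, h_i = 2, 3, and Δ_i = (y_(i+1) − y_i)/h_i = 9/2, 4/3:
  2·σ_0 + 10·σ_1 + 3·σ_2 = 6(Δ_1 - Δ_0) = -19
Clamped end conditions give two more equations: 2h_0·σ_0 + h_0·σ_1 = 6(Δ_0 - g'(0)) = 63 and h_1·σ_1 + 2h_1·σ_2 = 6(g'(5) - Δ_1) = 1.
Hence σ_0 = 383/20, σ_1 = -34/5, σ_2 = 107/30.
On [2, 5], g'(t) = b_1 + 2c_1·(t - 2) + 3d_1·(t - 2)² with b_1 = Δ_1 - h_1(2σ_1 + σ_2)/6 = 127/20, c_1 = σ_1/2 = -17/5, d_1 = (σ_2 - σ_1)/(6h_1) = 311/540. So g'(2) = 127/20.

6.3500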